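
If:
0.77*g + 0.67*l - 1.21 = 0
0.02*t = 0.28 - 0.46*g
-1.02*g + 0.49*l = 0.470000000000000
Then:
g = 0.26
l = 1.50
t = 7.97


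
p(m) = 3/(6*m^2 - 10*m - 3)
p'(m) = 3*(10 - 12*m)/(6*m^2 - 10*m - 3)^2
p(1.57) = -0.77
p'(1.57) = -1.73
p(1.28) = -0.50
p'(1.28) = -0.45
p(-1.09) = 0.20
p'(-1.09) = 0.31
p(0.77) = -0.42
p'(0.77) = 0.04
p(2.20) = 0.74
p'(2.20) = -3.01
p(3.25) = 0.11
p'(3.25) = -0.11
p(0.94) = -0.42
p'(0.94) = -0.08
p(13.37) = 0.00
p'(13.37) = -0.00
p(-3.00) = 0.04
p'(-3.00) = 0.02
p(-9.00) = 0.01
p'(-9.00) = 0.00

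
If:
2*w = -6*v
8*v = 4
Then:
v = 1/2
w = -3/2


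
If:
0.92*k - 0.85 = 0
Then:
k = 0.92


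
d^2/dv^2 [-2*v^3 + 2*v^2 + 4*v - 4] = 4 - 12*v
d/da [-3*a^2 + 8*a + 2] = 8 - 6*a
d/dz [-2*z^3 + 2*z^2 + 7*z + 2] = -6*z^2 + 4*z + 7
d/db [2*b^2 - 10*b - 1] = 4*b - 10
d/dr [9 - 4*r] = -4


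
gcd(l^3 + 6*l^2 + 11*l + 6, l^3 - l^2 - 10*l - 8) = l^2 + 3*l + 2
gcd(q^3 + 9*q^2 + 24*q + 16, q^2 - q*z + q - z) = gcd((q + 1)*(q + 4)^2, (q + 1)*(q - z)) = q + 1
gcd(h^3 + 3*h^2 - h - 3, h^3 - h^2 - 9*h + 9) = h^2 + 2*h - 3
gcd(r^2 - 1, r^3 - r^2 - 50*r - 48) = r + 1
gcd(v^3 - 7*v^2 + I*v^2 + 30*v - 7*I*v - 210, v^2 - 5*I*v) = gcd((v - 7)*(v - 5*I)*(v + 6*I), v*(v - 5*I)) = v - 5*I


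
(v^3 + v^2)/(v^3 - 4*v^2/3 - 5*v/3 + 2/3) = 3*v^2/(3*v^2 - 7*v + 2)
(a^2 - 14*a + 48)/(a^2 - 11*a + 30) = (a - 8)/(a - 5)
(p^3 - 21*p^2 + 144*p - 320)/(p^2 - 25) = (p^2 - 16*p + 64)/(p + 5)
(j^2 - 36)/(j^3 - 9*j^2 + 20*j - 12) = (j + 6)/(j^2 - 3*j + 2)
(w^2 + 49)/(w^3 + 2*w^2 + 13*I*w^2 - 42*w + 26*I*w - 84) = (w - 7*I)/(w^2 + w*(2 + 6*I) + 12*I)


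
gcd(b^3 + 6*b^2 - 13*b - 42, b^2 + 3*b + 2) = b + 2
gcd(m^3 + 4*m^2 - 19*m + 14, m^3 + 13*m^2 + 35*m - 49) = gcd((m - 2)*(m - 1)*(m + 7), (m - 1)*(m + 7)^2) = m^2 + 6*m - 7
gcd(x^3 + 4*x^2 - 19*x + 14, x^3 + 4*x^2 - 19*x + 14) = x^3 + 4*x^2 - 19*x + 14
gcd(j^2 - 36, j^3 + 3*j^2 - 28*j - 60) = j + 6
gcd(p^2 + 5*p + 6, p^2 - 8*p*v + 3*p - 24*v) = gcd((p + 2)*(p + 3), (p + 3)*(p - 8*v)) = p + 3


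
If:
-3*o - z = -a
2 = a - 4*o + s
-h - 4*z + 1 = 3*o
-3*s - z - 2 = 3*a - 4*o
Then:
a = 5*z/8 - 3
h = 4 - 29*z/8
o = -z/8 - 1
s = 1 - 9*z/8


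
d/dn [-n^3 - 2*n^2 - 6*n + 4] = -3*n^2 - 4*n - 6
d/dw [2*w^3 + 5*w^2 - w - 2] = 6*w^2 + 10*w - 1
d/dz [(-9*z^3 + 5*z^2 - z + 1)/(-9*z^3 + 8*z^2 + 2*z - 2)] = 9*z*(-3*z^3 - 6*z^2 + 11*z - 4)/(81*z^6 - 144*z^5 + 28*z^4 + 68*z^3 - 28*z^2 - 8*z + 4)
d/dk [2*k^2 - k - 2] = 4*k - 1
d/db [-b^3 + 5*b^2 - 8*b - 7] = -3*b^2 + 10*b - 8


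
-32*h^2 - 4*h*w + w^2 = (-8*h + w)*(4*h + w)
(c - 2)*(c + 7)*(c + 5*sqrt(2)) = c^3 + 5*c^2 + 5*sqrt(2)*c^2 - 14*c + 25*sqrt(2)*c - 70*sqrt(2)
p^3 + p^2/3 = p^2*(p + 1/3)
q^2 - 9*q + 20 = (q - 5)*(q - 4)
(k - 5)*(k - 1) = k^2 - 6*k + 5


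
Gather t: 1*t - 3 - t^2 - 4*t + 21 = -t^2 - 3*t + 18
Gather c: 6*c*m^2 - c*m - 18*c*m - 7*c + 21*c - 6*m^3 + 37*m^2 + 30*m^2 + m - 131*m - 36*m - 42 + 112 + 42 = c*(6*m^2 - 19*m + 14) - 6*m^3 + 67*m^2 - 166*m + 112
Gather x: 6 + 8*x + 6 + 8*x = 16*x + 12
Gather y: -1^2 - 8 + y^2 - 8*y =y^2 - 8*y - 9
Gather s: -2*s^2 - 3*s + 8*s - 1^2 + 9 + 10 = -2*s^2 + 5*s + 18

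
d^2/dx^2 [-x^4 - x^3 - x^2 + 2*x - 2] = -12*x^2 - 6*x - 2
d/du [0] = 0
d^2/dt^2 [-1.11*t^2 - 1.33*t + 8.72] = -2.22000000000000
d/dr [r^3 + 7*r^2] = r*(3*r + 14)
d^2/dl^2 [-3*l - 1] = 0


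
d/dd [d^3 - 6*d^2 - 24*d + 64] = 3*d^2 - 12*d - 24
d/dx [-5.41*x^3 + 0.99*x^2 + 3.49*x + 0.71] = -16.23*x^2 + 1.98*x + 3.49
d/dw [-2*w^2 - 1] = -4*w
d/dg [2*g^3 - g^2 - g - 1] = 6*g^2 - 2*g - 1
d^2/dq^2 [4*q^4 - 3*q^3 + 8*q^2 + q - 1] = 48*q^2 - 18*q + 16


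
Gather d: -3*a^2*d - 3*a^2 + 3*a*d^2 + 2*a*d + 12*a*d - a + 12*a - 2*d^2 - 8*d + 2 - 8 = -3*a^2 + 11*a + d^2*(3*a - 2) + d*(-3*a^2 + 14*a - 8) - 6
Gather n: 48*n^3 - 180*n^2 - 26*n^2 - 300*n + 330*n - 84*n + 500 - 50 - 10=48*n^3 - 206*n^2 - 54*n + 440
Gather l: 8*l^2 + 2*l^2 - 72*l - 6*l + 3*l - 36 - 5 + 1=10*l^2 - 75*l - 40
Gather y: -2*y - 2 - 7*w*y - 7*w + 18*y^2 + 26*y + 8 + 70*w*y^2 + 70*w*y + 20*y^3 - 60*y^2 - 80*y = -7*w + 20*y^3 + y^2*(70*w - 42) + y*(63*w - 56) + 6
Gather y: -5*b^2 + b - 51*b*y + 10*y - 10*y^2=-5*b^2 + b - 10*y^2 + y*(10 - 51*b)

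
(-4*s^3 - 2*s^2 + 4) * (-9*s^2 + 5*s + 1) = 36*s^5 - 2*s^4 - 14*s^3 - 38*s^2 + 20*s + 4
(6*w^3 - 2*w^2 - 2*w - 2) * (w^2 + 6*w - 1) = 6*w^5 + 34*w^4 - 20*w^3 - 12*w^2 - 10*w + 2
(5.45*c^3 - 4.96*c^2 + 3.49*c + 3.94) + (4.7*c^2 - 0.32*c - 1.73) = 5.45*c^3 - 0.26*c^2 + 3.17*c + 2.21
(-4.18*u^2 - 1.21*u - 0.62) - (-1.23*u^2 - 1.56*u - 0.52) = -2.95*u^2 + 0.35*u - 0.1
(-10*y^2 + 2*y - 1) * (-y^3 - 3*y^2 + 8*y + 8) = 10*y^5 + 28*y^4 - 85*y^3 - 61*y^2 + 8*y - 8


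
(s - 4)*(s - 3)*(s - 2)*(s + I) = s^4 - 9*s^3 + I*s^3 + 26*s^2 - 9*I*s^2 - 24*s + 26*I*s - 24*I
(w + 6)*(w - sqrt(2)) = w^2 - sqrt(2)*w + 6*w - 6*sqrt(2)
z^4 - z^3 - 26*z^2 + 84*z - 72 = (z - 3)*(z - 2)^2*(z + 6)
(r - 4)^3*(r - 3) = r^4 - 15*r^3 + 84*r^2 - 208*r + 192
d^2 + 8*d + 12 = (d + 2)*(d + 6)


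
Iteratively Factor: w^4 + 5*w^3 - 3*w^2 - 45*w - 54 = (w - 3)*(w^3 + 8*w^2 + 21*w + 18) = (w - 3)*(w + 3)*(w^2 + 5*w + 6) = (w - 3)*(w + 3)^2*(w + 2)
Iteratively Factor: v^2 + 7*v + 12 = (v + 4)*(v + 3)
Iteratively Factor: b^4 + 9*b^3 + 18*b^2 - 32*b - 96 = (b - 2)*(b^3 + 11*b^2 + 40*b + 48) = (b - 2)*(b + 4)*(b^2 + 7*b + 12) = (b - 2)*(b + 3)*(b + 4)*(b + 4)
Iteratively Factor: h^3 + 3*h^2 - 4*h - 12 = (h - 2)*(h^2 + 5*h + 6) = (h - 2)*(h + 2)*(h + 3)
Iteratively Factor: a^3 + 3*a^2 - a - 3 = (a + 1)*(a^2 + 2*a - 3) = (a + 1)*(a + 3)*(a - 1)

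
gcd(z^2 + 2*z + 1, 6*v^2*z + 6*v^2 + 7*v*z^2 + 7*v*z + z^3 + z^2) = z + 1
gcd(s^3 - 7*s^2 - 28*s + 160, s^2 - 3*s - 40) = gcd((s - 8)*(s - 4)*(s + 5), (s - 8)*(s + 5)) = s^2 - 3*s - 40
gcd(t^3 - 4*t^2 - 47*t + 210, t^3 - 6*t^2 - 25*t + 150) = t^2 - 11*t + 30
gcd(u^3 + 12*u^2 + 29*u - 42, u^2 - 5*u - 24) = 1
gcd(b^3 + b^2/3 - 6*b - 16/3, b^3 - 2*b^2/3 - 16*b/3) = b^2 - 2*b/3 - 16/3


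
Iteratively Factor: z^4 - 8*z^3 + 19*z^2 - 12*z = (z - 3)*(z^3 - 5*z^2 + 4*z) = z*(z - 3)*(z^2 - 5*z + 4) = z*(z - 4)*(z - 3)*(z - 1)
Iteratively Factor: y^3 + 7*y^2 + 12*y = (y + 4)*(y^2 + 3*y) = (y + 3)*(y + 4)*(y)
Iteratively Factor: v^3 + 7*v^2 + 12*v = (v + 3)*(v^2 + 4*v) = v*(v + 3)*(v + 4)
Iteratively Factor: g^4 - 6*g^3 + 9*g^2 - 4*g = (g)*(g^3 - 6*g^2 + 9*g - 4) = g*(g - 4)*(g^2 - 2*g + 1) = g*(g - 4)*(g - 1)*(g - 1)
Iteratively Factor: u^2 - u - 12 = (u + 3)*(u - 4)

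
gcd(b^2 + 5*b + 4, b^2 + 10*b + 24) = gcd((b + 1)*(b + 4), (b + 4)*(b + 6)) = b + 4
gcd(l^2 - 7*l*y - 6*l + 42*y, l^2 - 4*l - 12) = l - 6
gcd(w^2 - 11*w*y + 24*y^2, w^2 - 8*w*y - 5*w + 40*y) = -w + 8*y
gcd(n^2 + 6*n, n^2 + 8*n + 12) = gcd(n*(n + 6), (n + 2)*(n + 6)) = n + 6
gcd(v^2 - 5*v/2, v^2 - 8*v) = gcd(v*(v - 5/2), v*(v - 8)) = v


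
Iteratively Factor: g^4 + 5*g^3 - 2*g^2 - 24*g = (g + 4)*(g^3 + g^2 - 6*g) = (g + 3)*(g + 4)*(g^2 - 2*g) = (g - 2)*(g + 3)*(g + 4)*(g)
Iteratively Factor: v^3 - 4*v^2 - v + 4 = (v - 4)*(v^2 - 1) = (v - 4)*(v + 1)*(v - 1)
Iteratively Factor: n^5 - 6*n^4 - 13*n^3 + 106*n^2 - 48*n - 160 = (n - 5)*(n^4 - n^3 - 18*n^2 + 16*n + 32) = (n - 5)*(n - 2)*(n^3 + n^2 - 16*n - 16) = (n - 5)*(n - 2)*(n + 4)*(n^2 - 3*n - 4) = (n - 5)*(n - 4)*(n - 2)*(n + 4)*(n + 1)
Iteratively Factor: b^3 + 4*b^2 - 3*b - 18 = (b + 3)*(b^2 + b - 6) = (b + 3)^2*(b - 2)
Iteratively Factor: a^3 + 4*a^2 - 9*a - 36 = (a - 3)*(a^2 + 7*a + 12) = (a - 3)*(a + 3)*(a + 4)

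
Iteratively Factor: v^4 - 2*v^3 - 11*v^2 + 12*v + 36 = (v - 3)*(v^3 + v^2 - 8*v - 12) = (v - 3)^2*(v^2 + 4*v + 4) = (v - 3)^2*(v + 2)*(v + 2)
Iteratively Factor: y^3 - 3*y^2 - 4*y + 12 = (y - 3)*(y^2 - 4) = (y - 3)*(y - 2)*(y + 2)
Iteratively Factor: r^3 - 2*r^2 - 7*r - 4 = (r + 1)*(r^2 - 3*r - 4) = (r - 4)*(r + 1)*(r + 1)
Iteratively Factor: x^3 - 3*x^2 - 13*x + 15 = (x - 5)*(x^2 + 2*x - 3) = (x - 5)*(x + 3)*(x - 1)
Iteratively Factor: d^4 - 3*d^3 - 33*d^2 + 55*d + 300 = (d + 4)*(d^3 - 7*d^2 - 5*d + 75) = (d - 5)*(d + 4)*(d^2 - 2*d - 15) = (d - 5)^2*(d + 4)*(d + 3)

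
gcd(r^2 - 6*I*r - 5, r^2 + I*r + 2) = r - I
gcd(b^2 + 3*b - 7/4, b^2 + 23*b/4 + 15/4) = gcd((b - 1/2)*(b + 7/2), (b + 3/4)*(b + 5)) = 1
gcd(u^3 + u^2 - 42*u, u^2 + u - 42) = u^2 + u - 42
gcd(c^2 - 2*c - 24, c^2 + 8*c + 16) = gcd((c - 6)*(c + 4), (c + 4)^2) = c + 4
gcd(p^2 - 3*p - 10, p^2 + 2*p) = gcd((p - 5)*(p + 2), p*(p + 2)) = p + 2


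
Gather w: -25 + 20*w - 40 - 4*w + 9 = 16*w - 56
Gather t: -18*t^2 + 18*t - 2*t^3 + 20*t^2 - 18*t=-2*t^3 + 2*t^2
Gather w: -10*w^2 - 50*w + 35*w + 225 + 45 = -10*w^2 - 15*w + 270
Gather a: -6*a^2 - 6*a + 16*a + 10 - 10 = -6*a^2 + 10*a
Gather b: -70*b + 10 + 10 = 20 - 70*b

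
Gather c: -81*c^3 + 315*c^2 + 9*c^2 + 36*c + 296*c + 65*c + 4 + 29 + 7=-81*c^3 + 324*c^2 + 397*c + 40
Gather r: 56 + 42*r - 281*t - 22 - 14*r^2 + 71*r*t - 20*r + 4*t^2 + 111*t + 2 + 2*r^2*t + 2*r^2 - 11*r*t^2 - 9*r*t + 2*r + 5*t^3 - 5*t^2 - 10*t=r^2*(2*t - 12) + r*(-11*t^2 + 62*t + 24) + 5*t^3 - t^2 - 180*t + 36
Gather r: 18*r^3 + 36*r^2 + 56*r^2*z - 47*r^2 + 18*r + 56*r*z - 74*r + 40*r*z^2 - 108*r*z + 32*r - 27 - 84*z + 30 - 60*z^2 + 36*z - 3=18*r^3 + r^2*(56*z - 11) + r*(40*z^2 - 52*z - 24) - 60*z^2 - 48*z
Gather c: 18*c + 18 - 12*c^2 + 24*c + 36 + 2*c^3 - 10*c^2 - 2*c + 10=2*c^3 - 22*c^2 + 40*c + 64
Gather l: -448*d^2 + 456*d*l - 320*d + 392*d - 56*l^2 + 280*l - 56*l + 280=-448*d^2 + 72*d - 56*l^2 + l*(456*d + 224) + 280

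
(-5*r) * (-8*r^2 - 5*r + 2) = 40*r^3 + 25*r^2 - 10*r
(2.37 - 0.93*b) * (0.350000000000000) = 0.8295 - 0.3255*b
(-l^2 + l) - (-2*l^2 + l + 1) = l^2 - 1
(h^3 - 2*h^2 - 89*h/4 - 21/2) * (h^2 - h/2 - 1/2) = h^5 - 5*h^4/2 - 87*h^3/4 + 13*h^2/8 + 131*h/8 + 21/4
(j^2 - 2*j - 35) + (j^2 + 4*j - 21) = 2*j^2 + 2*j - 56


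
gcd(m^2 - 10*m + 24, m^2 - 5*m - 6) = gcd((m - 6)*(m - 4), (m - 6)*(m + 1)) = m - 6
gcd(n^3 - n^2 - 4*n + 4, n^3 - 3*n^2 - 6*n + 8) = n^2 + n - 2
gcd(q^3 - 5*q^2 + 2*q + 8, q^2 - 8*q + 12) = q - 2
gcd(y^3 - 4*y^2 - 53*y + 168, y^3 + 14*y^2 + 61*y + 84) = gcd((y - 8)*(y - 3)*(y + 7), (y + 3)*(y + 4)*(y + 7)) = y + 7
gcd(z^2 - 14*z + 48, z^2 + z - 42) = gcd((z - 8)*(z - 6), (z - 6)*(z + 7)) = z - 6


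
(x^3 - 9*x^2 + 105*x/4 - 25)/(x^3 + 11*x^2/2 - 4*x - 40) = (x^2 - 13*x/2 + 10)/(x^2 + 8*x + 16)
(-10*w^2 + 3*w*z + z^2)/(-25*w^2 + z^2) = (-2*w + z)/(-5*w + z)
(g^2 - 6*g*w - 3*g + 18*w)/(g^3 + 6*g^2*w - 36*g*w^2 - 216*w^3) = (g - 3)/(g^2 + 12*g*w + 36*w^2)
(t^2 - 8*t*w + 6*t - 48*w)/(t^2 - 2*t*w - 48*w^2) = (t + 6)/(t + 6*w)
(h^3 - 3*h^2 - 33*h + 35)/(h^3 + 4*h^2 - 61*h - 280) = (h^2 - 8*h + 7)/(h^2 - h - 56)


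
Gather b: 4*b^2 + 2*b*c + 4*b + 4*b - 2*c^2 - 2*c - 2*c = 4*b^2 + b*(2*c + 8) - 2*c^2 - 4*c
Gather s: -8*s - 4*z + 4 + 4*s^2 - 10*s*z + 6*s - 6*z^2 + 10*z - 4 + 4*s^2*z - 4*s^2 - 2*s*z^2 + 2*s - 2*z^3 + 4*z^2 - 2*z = 4*s^2*z + s*(-2*z^2 - 10*z) - 2*z^3 - 2*z^2 + 4*z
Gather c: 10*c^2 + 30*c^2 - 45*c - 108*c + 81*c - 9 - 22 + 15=40*c^2 - 72*c - 16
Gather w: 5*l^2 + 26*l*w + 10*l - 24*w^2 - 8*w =5*l^2 + 10*l - 24*w^2 + w*(26*l - 8)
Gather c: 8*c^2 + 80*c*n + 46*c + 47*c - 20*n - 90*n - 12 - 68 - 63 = 8*c^2 + c*(80*n + 93) - 110*n - 143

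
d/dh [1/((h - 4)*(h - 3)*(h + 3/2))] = 2*(-6*h^2 + 22*h - 3)/(4*h^6 - 44*h^5 + 133*h^4 + 78*h^3 - 783*h^2 + 216*h + 1296)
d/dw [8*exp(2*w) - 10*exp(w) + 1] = (16*exp(w) - 10)*exp(w)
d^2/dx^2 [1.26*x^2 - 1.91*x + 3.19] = 2.52000000000000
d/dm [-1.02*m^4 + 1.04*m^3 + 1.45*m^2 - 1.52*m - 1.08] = -4.08*m^3 + 3.12*m^2 + 2.9*m - 1.52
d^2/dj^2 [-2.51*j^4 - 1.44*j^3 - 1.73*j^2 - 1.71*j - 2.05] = -30.12*j^2 - 8.64*j - 3.46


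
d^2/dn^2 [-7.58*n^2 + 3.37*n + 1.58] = -15.1600000000000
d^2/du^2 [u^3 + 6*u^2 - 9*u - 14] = 6*u + 12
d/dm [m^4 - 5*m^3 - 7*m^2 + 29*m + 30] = 4*m^3 - 15*m^2 - 14*m + 29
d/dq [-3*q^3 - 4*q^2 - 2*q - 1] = -9*q^2 - 8*q - 2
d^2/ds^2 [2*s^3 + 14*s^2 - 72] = 12*s + 28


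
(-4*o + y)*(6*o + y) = -24*o^2 + 2*o*y + y^2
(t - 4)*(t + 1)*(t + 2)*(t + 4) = t^4 + 3*t^3 - 14*t^2 - 48*t - 32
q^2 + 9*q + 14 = (q + 2)*(q + 7)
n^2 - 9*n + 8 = (n - 8)*(n - 1)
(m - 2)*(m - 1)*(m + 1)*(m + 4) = m^4 + 2*m^3 - 9*m^2 - 2*m + 8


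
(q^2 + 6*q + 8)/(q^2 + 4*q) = (q + 2)/q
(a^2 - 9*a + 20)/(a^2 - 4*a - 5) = (a - 4)/(a + 1)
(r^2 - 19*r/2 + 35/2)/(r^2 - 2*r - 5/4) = 2*(r - 7)/(2*r + 1)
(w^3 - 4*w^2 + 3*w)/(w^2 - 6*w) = (w^2 - 4*w + 3)/(w - 6)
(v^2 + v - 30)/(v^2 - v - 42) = (v - 5)/(v - 7)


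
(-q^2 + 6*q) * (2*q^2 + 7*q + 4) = -2*q^4 + 5*q^3 + 38*q^2 + 24*q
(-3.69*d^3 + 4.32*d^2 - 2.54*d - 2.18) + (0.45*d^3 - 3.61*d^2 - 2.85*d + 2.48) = -3.24*d^3 + 0.71*d^2 - 5.39*d + 0.3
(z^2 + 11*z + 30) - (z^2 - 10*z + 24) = 21*z + 6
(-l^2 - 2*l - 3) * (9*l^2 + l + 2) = -9*l^4 - 19*l^3 - 31*l^2 - 7*l - 6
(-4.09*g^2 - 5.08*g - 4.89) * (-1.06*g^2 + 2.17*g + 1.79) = 4.3354*g^4 - 3.4905*g^3 - 13.1613*g^2 - 19.7045*g - 8.7531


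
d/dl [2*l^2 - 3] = 4*l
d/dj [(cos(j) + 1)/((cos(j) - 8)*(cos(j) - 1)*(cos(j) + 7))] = (-5*cos(j) + cos(2*j) + cos(3*j) - 221)*sin(j)/(2*(cos(j) - 8)^2*(cos(j) - 1)^2*(cos(j) + 7)^2)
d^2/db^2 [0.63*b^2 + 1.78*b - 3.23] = 1.26000000000000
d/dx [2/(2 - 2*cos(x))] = -sin(x)/(cos(x) - 1)^2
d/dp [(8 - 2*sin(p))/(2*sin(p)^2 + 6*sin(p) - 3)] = 2*(2*sin(p)^2 - 16*sin(p) - 21)*cos(p)/(6*sin(p) - cos(2*p) - 2)^2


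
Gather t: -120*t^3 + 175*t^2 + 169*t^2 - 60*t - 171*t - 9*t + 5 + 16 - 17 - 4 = -120*t^3 + 344*t^2 - 240*t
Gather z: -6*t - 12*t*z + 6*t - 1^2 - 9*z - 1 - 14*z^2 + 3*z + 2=-14*z^2 + z*(-12*t - 6)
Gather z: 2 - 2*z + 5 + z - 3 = 4 - z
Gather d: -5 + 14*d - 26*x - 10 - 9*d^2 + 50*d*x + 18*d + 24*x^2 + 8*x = -9*d^2 + d*(50*x + 32) + 24*x^2 - 18*x - 15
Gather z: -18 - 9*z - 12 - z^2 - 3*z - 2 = -z^2 - 12*z - 32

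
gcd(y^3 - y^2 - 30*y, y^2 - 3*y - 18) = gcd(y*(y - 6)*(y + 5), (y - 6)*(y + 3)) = y - 6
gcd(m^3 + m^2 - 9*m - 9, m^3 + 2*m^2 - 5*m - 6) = m^2 + 4*m + 3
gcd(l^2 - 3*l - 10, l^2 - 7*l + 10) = l - 5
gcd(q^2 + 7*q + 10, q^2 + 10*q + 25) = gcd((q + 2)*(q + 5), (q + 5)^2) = q + 5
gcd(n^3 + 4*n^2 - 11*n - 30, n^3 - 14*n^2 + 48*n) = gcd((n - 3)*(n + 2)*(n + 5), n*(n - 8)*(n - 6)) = 1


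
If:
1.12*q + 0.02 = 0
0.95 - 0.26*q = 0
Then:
No Solution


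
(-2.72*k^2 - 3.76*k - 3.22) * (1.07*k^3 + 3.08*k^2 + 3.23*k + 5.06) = -2.9104*k^5 - 12.4008*k^4 - 23.8118*k^3 - 35.8256*k^2 - 29.4262*k - 16.2932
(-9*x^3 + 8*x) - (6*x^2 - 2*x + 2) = -9*x^3 - 6*x^2 + 10*x - 2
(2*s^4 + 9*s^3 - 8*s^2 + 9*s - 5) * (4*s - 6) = 8*s^5 + 24*s^4 - 86*s^3 + 84*s^2 - 74*s + 30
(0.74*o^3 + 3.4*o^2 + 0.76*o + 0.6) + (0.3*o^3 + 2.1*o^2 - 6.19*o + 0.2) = 1.04*o^3 + 5.5*o^2 - 5.43*o + 0.8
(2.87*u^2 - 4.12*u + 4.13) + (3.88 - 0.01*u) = 2.87*u^2 - 4.13*u + 8.01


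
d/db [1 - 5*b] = -5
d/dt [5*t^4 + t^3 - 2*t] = 20*t^3 + 3*t^2 - 2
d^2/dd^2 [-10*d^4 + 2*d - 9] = -120*d^2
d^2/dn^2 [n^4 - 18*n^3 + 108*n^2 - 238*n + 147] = 12*n^2 - 108*n + 216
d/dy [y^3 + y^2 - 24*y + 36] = 3*y^2 + 2*y - 24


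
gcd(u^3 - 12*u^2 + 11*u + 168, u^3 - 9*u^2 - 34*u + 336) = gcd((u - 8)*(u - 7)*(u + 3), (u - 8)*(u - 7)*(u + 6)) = u^2 - 15*u + 56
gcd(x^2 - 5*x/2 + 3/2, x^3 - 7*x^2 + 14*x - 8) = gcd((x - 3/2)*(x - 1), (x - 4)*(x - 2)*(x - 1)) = x - 1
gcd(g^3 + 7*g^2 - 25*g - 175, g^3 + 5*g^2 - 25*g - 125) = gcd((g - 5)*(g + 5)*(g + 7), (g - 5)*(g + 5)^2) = g^2 - 25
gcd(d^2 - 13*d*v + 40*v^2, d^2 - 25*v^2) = -d + 5*v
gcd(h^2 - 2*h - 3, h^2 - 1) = h + 1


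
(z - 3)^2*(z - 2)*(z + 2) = z^4 - 6*z^3 + 5*z^2 + 24*z - 36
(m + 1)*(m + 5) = m^2 + 6*m + 5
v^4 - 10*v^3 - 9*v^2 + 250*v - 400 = (v - 8)*(v - 5)*(v - 2)*(v + 5)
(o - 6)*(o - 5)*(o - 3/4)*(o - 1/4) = o^4 - 12*o^3 + 659*o^2/16 - 513*o/16 + 45/8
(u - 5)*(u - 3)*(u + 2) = u^3 - 6*u^2 - u + 30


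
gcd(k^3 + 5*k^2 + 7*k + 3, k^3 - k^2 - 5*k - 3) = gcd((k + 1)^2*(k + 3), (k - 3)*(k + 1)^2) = k^2 + 2*k + 1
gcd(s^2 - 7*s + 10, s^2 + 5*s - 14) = s - 2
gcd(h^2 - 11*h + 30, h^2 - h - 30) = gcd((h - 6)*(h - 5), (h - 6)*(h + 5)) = h - 6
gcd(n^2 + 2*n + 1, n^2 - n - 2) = n + 1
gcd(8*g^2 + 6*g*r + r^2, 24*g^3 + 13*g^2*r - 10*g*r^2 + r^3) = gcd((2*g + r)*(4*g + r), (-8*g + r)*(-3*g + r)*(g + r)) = 1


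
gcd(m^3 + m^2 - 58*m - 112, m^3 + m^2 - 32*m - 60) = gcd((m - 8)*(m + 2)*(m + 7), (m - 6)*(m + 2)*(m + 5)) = m + 2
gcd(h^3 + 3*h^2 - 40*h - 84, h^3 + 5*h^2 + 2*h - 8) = h + 2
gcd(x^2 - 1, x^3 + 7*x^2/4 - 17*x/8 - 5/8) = x - 1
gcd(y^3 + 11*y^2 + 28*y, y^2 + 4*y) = y^2 + 4*y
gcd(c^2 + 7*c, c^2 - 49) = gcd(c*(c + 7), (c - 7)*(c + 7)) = c + 7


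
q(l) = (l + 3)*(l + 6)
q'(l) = 2*l + 9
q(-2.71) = 0.95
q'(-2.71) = 3.58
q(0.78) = 25.63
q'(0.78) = 10.56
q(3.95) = 69.15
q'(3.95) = 16.90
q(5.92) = 106.33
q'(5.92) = 20.84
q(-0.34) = 15.06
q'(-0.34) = 8.32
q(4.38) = 76.60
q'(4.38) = 17.76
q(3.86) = 67.64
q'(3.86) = 16.72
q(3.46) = 61.11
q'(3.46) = 15.92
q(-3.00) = 0.00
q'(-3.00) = 3.00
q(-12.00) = 54.00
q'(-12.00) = -15.00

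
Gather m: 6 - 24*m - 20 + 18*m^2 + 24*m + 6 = 18*m^2 - 8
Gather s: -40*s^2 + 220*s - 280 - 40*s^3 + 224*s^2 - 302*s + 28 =-40*s^3 + 184*s^2 - 82*s - 252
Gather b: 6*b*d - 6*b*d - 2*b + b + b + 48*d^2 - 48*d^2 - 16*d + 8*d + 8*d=0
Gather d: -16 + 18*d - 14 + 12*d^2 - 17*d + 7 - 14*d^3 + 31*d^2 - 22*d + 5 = -14*d^3 + 43*d^2 - 21*d - 18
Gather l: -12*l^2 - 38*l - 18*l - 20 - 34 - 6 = -12*l^2 - 56*l - 60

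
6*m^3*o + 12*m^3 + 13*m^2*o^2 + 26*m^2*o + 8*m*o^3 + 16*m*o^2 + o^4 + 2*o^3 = (m + o)^2*(6*m + o)*(o + 2)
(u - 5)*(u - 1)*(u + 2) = u^3 - 4*u^2 - 7*u + 10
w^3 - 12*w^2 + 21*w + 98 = (w - 7)^2*(w + 2)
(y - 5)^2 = y^2 - 10*y + 25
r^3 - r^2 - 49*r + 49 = (r - 7)*(r - 1)*(r + 7)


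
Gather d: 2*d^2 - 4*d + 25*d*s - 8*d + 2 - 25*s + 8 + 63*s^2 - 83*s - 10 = 2*d^2 + d*(25*s - 12) + 63*s^2 - 108*s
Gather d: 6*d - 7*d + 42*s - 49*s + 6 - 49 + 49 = -d - 7*s + 6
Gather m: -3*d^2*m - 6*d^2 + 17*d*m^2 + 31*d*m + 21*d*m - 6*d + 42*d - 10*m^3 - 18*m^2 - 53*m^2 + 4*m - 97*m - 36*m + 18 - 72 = -6*d^2 + 36*d - 10*m^3 + m^2*(17*d - 71) + m*(-3*d^2 + 52*d - 129) - 54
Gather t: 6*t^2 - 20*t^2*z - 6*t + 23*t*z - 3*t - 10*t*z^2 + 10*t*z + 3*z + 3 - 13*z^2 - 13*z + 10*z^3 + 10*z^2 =t^2*(6 - 20*z) + t*(-10*z^2 + 33*z - 9) + 10*z^3 - 3*z^2 - 10*z + 3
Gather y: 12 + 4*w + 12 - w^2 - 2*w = -w^2 + 2*w + 24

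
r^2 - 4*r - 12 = (r - 6)*(r + 2)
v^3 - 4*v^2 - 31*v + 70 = (v - 7)*(v - 2)*(v + 5)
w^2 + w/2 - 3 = (w - 3/2)*(w + 2)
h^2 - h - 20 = (h - 5)*(h + 4)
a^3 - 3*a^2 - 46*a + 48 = (a - 8)*(a - 1)*(a + 6)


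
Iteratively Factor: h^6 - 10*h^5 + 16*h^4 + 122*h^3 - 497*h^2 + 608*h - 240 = (h + 4)*(h^5 - 14*h^4 + 72*h^3 - 166*h^2 + 167*h - 60) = (h - 1)*(h + 4)*(h^4 - 13*h^3 + 59*h^2 - 107*h + 60) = (h - 5)*(h - 1)*(h + 4)*(h^3 - 8*h^2 + 19*h - 12) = (h - 5)*(h - 1)^2*(h + 4)*(h^2 - 7*h + 12) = (h - 5)*(h - 4)*(h - 1)^2*(h + 4)*(h - 3)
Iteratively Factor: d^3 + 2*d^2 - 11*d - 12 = (d + 1)*(d^2 + d - 12) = (d - 3)*(d + 1)*(d + 4)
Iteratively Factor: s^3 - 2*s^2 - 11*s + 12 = (s + 3)*(s^2 - 5*s + 4) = (s - 4)*(s + 3)*(s - 1)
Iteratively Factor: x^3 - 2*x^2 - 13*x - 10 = (x + 2)*(x^2 - 4*x - 5) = (x + 1)*(x + 2)*(x - 5)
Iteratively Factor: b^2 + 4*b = (b)*(b + 4)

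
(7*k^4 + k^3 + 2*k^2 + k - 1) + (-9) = 7*k^4 + k^3 + 2*k^2 + k - 10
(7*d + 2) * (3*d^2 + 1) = 21*d^3 + 6*d^2 + 7*d + 2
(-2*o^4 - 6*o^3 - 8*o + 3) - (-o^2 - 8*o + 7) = -2*o^4 - 6*o^3 + o^2 - 4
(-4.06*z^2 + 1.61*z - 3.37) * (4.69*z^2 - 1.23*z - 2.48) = -19.0414*z^4 + 12.5447*z^3 - 7.7168*z^2 + 0.1523*z + 8.3576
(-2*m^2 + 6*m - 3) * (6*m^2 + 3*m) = -12*m^4 + 30*m^3 - 9*m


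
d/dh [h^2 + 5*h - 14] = 2*h + 5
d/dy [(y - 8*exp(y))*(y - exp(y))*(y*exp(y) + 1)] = (1 - exp(y))*(y - 8*exp(y))*(y*exp(y) + 1) + (y + 1)*(y - 8*exp(y))*(y - exp(y))*exp(y) - (y - exp(y))*(y*exp(y) + 1)*(8*exp(y) - 1)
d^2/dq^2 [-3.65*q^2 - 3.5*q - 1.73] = -7.30000000000000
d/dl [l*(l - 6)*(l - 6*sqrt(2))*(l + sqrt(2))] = 4*l^3 - 15*sqrt(2)*l^2 - 18*l^2 - 24*l + 60*sqrt(2)*l + 72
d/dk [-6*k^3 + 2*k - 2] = 2 - 18*k^2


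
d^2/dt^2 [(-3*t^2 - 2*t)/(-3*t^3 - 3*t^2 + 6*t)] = 2*(t^3 + 2*t^2 + 8*t + 4)/(t^6 + 3*t^5 - 3*t^4 - 11*t^3 + 6*t^2 + 12*t - 8)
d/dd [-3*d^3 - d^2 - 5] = d*(-9*d - 2)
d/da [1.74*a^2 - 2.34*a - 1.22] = 3.48*a - 2.34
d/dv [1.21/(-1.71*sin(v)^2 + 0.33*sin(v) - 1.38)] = (4.1382*sin(v) - 0.3993)*cos(v)/(1.71*sin(v)^2 - 0.33*sin(v) + 1.38)^2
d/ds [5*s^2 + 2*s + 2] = 10*s + 2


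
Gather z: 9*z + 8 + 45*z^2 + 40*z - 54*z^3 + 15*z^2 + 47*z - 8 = -54*z^3 + 60*z^2 + 96*z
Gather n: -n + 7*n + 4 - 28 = 6*n - 24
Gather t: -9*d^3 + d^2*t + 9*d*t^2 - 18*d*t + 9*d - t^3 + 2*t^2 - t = -9*d^3 + 9*d - t^3 + t^2*(9*d + 2) + t*(d^2 - 18*d - 1)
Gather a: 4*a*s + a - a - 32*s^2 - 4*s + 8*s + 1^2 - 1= 4*a*s - 32*s^2 + 4*s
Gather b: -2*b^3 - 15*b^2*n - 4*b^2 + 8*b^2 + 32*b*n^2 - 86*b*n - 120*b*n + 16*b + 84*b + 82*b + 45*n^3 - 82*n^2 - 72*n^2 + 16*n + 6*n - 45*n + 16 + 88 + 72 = -2*b^3 + b^2*(4 - 15*n) + b*(32*n^2 - 206*n + 182) + 45*n^3 - 154*n^2 - 23*n + 176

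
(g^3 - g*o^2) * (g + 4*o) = g^4 + 4*g^3*o - g^2*o^2 - 4*g*o^3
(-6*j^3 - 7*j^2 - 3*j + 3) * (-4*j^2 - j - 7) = 24*j^5 + 34*j^4 + 61*j^3 + 40*j^2 + 18*j - 21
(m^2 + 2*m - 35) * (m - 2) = m^3 - 39*m + 70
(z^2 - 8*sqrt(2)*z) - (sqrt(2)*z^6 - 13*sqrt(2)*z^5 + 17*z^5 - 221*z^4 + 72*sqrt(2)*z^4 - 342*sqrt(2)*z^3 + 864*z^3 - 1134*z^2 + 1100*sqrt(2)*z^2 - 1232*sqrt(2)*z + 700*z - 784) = -sqrt(2)*z^6 - 17*z^5 + 13*sqrt(2)*z^5 - 72*sqrt(2)*z^4 + 221*z^4 - 864*z^3 + 342*sqrt(2)*z^3 - 1100*sqrt(2)*z^2 + 1135*z^2 - 700*z + 1224*sqrt(2)*z + 784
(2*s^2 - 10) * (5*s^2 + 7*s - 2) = 10*s^4 + 14*s^3 - 54*s^2 - 70*s + 20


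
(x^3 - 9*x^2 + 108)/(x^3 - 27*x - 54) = (x - 6)/(x + 3)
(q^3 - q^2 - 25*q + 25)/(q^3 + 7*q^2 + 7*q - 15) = (q - 5)/(q + 3)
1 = 1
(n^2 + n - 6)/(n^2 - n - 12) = (n - 2)/(n - 4)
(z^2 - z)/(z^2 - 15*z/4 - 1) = 4*z*(1 - z)/(-4*z^2 + 15*z + 4)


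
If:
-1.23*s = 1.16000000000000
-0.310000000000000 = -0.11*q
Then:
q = 2.82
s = -0.94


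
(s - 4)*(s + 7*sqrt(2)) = s^2 - 4*s + 7*sqrt(2)*s - 28*sqrt(2)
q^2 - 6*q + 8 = (q - 4)*(q - 2)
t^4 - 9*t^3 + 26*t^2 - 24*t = t*(t - 4)*(t - 3)*(t - 2)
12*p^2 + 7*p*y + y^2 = (3*p + y)*(4*p + y)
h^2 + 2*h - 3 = (h - 1)*(h + 3)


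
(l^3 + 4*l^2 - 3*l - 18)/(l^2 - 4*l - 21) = (l^2 + l - 6)/(l - 7)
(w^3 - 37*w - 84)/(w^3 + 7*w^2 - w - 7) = (w^3 - 37*w - 84)/(w^3 + 7*w^2 - w - 7)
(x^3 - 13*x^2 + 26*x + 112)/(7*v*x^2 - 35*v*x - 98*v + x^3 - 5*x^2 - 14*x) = (x - 8)/(7*v + x)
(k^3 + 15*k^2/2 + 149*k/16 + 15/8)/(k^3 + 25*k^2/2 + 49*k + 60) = (16*k^2 + 24*k + 5)/(8*(2*k^2 + 13*k + 20))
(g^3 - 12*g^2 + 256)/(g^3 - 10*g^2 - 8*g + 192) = (g - 8)/(g - 6)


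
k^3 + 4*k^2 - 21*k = k*(k - 3)*(k + 7)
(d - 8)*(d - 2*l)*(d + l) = d^3 - d^2*l - 8*d^2 - 2*d*l^2 + 8*d*l + 16*l^2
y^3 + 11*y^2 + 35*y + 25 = (y + 1)*(y + 5)^2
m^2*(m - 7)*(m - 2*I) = m^4 - 7*m^3 - 2*I*m^3 + 14*I*m^2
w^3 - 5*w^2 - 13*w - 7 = (w - 7)*(w + 1)^2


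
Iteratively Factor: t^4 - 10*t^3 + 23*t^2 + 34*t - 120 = (t - 4)*(t^3 - 6*t^2 - t + 30) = (t - 4)*(t + 2)*(t^2 - 8*t + 15) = (t - 4)*(t - 3)*(t + 2)*(t - 5)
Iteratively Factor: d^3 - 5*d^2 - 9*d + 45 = (d - 3)*(d^2 - 2*d - 15) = (d - 5)*(d - 3)*(d + 3)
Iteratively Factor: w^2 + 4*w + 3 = (w + 1)*(w + 3)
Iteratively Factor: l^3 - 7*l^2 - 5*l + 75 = (l + 3)*(l^2 - 10*l + 25) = (l - 5)*(l + 3)*(l - 5)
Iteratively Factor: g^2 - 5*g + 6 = (g - 3)*(g - 2)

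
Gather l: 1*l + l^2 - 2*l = l^2 - l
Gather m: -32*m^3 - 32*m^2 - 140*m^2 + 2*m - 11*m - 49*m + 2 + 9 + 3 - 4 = -32*m^3 - 172*m^2 - 58*m + 10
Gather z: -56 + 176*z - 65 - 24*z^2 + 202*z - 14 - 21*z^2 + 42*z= -45*z^2 + 420*z - 135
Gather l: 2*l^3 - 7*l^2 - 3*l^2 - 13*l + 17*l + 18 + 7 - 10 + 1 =2*l^3 - 10*l^2 + 4*l + 16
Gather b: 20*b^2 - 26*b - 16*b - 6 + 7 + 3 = 20*b^2 - 42*b + 4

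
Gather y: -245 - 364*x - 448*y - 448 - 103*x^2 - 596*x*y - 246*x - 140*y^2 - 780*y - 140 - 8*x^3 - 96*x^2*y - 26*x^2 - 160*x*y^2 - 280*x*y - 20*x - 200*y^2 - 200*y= -8*x^3 - 129*x^2 - 630*x + y^2*(-160*x - 340) + y*(-96*x^2 - 876*x - 1428) - 833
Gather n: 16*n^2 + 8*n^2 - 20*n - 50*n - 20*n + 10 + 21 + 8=24*n^2 - 90*n + 39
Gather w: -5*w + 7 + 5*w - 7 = 0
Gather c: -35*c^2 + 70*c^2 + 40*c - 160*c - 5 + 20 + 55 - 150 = 35*c^2 - 120*c - 80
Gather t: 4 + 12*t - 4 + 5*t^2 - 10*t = 5*t^2 + 2*t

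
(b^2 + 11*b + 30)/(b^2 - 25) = (b + 6)/(b - 5)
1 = 1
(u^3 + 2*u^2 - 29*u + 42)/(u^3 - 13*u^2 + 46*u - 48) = (u + 7)/(u - 8)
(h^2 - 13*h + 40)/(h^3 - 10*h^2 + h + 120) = 1/(h + 3)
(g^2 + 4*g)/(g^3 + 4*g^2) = 1/g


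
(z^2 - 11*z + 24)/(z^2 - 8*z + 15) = (z - 8)/(z - 5)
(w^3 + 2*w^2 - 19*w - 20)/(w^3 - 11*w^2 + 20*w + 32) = (w + 5)/(w - 8)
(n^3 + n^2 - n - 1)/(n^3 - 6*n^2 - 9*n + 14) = (n^2 + 2*n + 1)/(n^2 - 5*n - 14)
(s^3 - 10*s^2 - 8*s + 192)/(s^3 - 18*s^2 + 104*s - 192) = (s + 4)/(s - 4)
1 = 1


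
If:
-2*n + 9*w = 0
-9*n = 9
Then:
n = -1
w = -2/9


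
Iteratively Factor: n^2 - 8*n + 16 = (n - 4)*(n - 4)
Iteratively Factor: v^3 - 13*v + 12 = (v - 1)*(v^2 + v - 12) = (v - 1)*(v + 4)*(v - 3)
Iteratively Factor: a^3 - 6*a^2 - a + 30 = (a - 3)*(a^2 - 3*a - 10) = (a - 5)*(a - 3)*(a + 2)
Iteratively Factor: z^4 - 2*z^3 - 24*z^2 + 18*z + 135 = (z + 3)*(z^3 - 5*z^2 - 9*z + 45) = (z - 5)*(z + 3)*(z^2 - 9) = (z - 5)*(z - 3)*(z + 3)*(z + 3)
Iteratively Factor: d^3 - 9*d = (d)*(d^2 - 9) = d*(d + 3)*(d - 3)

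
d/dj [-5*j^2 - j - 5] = -10*j - 1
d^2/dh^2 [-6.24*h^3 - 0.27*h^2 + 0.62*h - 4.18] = -37.44*h - 0.54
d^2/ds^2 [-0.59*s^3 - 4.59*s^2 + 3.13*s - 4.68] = -3.54*s - 9.18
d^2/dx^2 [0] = 0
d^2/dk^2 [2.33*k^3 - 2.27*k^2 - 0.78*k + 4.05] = 13.98*k - 4.54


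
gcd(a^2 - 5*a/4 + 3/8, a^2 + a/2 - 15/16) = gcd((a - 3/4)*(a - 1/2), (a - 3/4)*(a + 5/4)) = a - 3/4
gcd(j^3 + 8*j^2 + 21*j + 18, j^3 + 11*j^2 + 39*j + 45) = j^2 + 6*j + 9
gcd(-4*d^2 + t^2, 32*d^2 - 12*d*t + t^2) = 1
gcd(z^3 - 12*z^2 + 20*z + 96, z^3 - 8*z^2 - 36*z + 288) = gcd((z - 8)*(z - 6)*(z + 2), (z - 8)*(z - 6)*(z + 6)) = z^2 - 14*z + 48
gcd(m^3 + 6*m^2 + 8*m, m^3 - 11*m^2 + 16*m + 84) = m + 2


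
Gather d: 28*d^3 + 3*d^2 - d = 28*d^3 + 3*d^2 - d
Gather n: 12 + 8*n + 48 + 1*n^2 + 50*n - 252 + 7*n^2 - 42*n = 8*n^2 + 16*n - 192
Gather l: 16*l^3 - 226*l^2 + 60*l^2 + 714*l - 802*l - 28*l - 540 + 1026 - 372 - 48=16*l^3 - 166*l^2 - 116*l + 66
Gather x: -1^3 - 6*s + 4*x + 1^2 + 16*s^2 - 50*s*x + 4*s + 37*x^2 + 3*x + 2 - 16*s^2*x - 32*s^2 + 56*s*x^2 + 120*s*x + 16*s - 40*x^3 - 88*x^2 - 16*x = -16*s^2 + 14*s - 40*x^3 + x^2*(56*s - 51) + x*(-16*s^2 + 70*s - 9) + 2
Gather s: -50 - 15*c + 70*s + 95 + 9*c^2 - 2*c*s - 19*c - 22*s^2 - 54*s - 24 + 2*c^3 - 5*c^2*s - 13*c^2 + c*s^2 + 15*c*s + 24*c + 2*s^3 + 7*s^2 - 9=2*c^3 - 4*c^2 - 10*c + 2*s^3 + s^2*(c - 15) + s*(-5*c^2 + 13*c + 16) + 12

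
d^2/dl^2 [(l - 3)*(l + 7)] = 2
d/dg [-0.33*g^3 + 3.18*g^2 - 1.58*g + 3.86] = -0.99*g^2 + 6.36*g - 1.58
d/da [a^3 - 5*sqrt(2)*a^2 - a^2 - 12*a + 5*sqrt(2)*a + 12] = 3*a^2 - 10*sqrt(2)*a - 2*a - 12 + 5*sqrt(2)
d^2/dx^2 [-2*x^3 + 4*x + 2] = -12*x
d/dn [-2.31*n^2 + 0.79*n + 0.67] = 0.79 - 4.62*n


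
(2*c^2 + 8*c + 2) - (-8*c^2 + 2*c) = 10*c^2 + 6*c + 2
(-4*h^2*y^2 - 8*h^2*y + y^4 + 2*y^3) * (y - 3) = -4*h^2*y^3 + 4*h^2*y^2 + 24*h^2*y + y^5 - y^4 - 6*y^3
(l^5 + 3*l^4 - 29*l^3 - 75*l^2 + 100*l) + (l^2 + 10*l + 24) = l^5 + 3*l^4 - 29*l^3 - 74*l^2 + 110*l + 24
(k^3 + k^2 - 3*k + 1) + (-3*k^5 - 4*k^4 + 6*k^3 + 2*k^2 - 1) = -3*k^5 - 4*k^4 + 7*k^3 + 3*k^2 - 3*k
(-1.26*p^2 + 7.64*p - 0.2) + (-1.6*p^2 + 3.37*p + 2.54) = -2.86*p^2 + 11.01*p + 2.34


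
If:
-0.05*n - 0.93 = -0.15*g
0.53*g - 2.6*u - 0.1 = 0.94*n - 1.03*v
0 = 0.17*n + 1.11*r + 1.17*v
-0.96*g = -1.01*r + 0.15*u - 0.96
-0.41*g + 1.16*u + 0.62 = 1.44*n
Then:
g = 5.78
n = -1.25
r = 4.54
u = -0.04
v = -4.13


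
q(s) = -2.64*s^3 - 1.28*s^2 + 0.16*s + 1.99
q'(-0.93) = -4.31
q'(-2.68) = -49.86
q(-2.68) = 43.18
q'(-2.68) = -49.86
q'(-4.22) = -130.08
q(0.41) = 1.66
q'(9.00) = -664.40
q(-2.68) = 43.18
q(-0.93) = 2.86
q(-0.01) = 1.99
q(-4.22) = 176.92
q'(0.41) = -2.22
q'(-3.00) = -63.44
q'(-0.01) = 0.18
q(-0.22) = 1.92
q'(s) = -7.92*s^2 - 2.56*s + 0.16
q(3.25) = -101.64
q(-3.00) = 61.27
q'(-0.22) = 0.34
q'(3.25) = -91.82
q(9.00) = -2024.81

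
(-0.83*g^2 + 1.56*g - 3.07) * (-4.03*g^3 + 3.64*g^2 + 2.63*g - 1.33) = 3.3449*g^5 - 9.308*g^4 + 15.8676*g^3 - 5.9681*g^2 - 10.1489*g + 4.0831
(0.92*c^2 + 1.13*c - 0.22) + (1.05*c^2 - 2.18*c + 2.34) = 1.97*c^2 - 1.05*c + 2.12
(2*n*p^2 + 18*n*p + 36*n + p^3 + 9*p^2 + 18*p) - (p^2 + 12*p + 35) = 2*n*p^2 + 18*n*p + 36*n + p^3 + 8*p^2 + 6*p - 35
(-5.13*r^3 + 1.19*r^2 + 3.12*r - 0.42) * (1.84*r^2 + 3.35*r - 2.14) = -9.4392*r^5 - 14.9959*r^4 + 20.7055*r^3 + 7.1326*r^2 - 8.0838*r + 0.8988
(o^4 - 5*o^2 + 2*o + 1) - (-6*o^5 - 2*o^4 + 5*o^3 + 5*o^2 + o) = 6*o^5 + 3*o^4 - 5*o^3 - 10*o^2 + o + 1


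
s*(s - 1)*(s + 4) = s^3 + 3*s^2 - 4*s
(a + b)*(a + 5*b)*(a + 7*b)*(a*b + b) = a^4*b + 13*a^3*b^2 + a^3*b + 47*a^2*b^3 + 13*a^2*b^2 + 35*a*b^4 + 47*a*b^3 + 35*b^4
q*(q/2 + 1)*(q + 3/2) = q^3/2 + 7*q^2/4 + 3*q/2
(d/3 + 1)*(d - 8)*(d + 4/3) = d^3/3 - 11*d^2/9 - 92*d/9 - 32/3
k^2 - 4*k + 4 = (k - 2)^2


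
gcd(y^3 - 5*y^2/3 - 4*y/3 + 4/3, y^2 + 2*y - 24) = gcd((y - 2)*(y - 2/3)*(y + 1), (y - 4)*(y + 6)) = 1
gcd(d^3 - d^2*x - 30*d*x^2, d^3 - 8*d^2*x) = d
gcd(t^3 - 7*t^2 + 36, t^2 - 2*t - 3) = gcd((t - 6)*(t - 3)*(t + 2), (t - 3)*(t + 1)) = t - 3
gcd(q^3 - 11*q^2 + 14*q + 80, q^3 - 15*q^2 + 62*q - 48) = q - 8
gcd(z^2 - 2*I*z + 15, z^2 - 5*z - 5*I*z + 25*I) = z - 5*I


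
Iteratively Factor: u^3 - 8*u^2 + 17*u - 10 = (u - 5)*(u^2 - 3*u + 2) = (u - 5)*(u - 2)*(u - 1)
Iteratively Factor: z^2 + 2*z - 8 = (z - 2)*(z + 4)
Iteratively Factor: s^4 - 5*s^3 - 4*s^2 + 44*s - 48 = (s - 2)*(s^3 - 3*s^2 - 10*s + 24) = (s - 2)*(s + 3)*(s^2 - 6*s + 8) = (s - 4)*(s - 2)*(s + 3)*(s - 2)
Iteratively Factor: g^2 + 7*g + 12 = (g + 3)*(g + 4)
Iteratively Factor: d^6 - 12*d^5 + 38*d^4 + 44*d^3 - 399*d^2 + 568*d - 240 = (d - 1)*(d^5 - 11*d^4 + 27*d^3 + 71*d^2 - 328*d + 240) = (d - 1)^2*(d^4 - 10*d^3 + 17*d^2 + 88*d - 240) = (d - 5)*(d - 1)^2*(d^3 - 5*d^2 - 8*d + 48) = (d - 5)*(d - 4)*(d - 1)^2*(d^2 - d - 12) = (d - 5)*(d - 4)*(d - 1)^2*(d + 3)*(d - 4)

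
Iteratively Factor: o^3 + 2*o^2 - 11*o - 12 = (o - 3)*(o^2 + 5*o + 4) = (o - 3)*(o + 4)*(o + 1)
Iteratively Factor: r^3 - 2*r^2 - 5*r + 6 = (r - 1)*(r^2 - r - 6) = (r - 1)*(r + 2)*(r - 3)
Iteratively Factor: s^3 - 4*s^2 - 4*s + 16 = (s - 2)*(s^2 - 2*s - 8) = (s - 4)*(s - 2)*(s + 2)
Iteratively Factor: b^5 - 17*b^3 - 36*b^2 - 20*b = (b + 2)*(b^4 - 2*b^3 - 13*b^2 - 10*b) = (b + 2)^2*(b^3 - 4*b^2 - 5*b) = (b + 1)*(b + 2)^2*(b^2 - 5*b) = b*(b + 1)*(b + 2)^2*(b - 5)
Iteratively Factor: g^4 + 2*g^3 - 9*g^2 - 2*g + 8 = (g - 1)*(g^3 + 3*g^2 - 6*g - 8) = (g - 1)*(g + 1)*(g^2 + 2*g - 8) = (g - 1)*(g + 1)*(g + 4)*(g - 2)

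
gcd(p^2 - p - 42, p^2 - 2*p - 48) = p + 6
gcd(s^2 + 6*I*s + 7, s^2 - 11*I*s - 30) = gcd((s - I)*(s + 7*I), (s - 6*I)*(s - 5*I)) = 1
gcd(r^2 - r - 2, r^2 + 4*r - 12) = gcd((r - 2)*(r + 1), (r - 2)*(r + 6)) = r - 2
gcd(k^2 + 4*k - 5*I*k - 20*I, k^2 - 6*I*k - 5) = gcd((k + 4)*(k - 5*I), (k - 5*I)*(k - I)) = k - 5*I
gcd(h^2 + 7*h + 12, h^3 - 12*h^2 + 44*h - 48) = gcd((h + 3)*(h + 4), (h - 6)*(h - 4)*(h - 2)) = 1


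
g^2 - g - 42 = (g - 7)*(g + 6)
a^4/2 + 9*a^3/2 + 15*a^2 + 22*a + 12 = (a/2 + 1)*(a + 2)^2*(a + 3)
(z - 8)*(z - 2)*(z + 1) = z^3 - 9*z^2 + 6*z + 16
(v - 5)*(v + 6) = v^2 + v - 30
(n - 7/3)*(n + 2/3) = n^2 - 5*n/3 - 14/9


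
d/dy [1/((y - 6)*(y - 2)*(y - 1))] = (-(y - 6)*(y - 2) - (y - 6)*(y - 1) - (y - 2)*(y - 1))/((y - 6)^2*(y - 2)^2*(y - 1)^2)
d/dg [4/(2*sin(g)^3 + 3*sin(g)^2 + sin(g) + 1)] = 4*(-6*sin(g) + 3*cos(2*g) - 4)*cos(g)/(2*sin(g)^3 + 3*sin(g)^2 + sin(g) + 1)^2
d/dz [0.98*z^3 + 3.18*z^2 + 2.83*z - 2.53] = 2.94*z^2 + 6.36*z + 2.83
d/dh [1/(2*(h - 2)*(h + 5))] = (-h - 3/2)/(h^4 + 6*h^3 - 11*h^2 - 60*h + 100)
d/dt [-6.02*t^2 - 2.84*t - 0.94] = -12.04*t - 2.84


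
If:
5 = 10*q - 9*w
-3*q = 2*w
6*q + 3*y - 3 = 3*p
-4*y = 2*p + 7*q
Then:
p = -89/141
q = 10/47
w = -15/47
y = -8/141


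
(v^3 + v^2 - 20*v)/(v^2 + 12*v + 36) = v*(v^2 + v - 20)/(v^2 + 12*v + 36)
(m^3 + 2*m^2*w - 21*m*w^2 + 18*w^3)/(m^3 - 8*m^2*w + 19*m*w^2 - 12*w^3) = (-m - 6*w)/(-m + 4*w)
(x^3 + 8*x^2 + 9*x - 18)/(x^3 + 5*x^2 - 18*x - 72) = (x - 1)/(x - 4)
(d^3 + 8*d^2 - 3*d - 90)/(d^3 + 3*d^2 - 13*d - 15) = (d + 6)/(d + 1)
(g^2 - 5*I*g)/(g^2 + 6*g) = (g - 5*I)/(g + 6)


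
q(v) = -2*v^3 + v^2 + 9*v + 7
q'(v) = -6*v^2 + 2*v + 9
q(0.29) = 9.65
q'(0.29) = 9.08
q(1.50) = 16.00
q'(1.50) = -1.50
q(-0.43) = 3.47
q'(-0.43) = 7.03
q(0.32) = 9.92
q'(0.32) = 9.03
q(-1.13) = 0.99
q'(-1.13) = -0.92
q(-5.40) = 302.49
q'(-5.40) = -176.76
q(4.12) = -78.81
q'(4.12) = -84.61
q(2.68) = -0.20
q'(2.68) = -28.73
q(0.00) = 7.00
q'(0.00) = 9.00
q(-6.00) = 421.00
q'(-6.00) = -219.00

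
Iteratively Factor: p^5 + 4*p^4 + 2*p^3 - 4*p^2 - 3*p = (p + 1)*(p^4 + 3*p^3 - p^2 - 3*p) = (p + 1)*(p + 3)*(p^3 - p) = (p + 1)^2*(p + 3)*(p^2 - p) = (p - 1)*(p + 1)^2*(p + 3)*(p)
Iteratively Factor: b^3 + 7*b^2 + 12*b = (b + 3)*(b^2 + 4*b) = b*(b + 3)*(b + 4)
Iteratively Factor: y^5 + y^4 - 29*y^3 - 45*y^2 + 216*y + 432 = (y - 4)*(y^4 + 5*y^3 - 9*y^2 - 81*y - 108) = (y - 4)*(y + 3)*(y^3 + 2*y^2 - 15*y - 36) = (y - 4)*(y + 3)^2*(y^2 - y - 12) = (y - 4)*(y + 3)^3*(y - 4)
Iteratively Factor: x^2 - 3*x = (x)*(x - 3)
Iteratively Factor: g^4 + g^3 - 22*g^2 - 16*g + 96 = (g - 4)*(g^3 + 5*g^2 - 2*g - 24) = (g - 4)*(g + 4)*(g^2 + g - 6) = (g - 4)*(g - 2)*(g + 4)*(g + 3)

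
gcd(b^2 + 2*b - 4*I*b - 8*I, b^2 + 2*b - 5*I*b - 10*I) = b + 2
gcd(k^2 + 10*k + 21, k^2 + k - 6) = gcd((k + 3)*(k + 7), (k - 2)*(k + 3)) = k + 3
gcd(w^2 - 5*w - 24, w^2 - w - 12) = w + 3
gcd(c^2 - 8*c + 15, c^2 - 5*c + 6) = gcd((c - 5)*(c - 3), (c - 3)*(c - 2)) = c - 3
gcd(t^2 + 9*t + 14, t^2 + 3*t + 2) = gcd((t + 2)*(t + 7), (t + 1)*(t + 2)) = t + 2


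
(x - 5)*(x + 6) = x^2 + x - 30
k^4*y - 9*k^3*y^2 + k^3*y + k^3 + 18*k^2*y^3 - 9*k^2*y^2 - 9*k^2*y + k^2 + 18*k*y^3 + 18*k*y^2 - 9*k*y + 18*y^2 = (k + 1)*(k - 6*y)*(k - 3*y)*(k*y + 1)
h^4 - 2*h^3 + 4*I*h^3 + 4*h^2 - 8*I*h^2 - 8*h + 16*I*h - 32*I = (h - 2)*(h - 2*I)*(h + 2*I)*(h + 4*I)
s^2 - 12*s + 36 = (s - 6)^2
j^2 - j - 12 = (j - 4)*(j + 3)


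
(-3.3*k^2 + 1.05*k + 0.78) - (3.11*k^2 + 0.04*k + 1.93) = -6.41*k^2 + 1.01*k - 1.15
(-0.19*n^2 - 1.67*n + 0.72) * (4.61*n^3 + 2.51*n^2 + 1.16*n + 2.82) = -0.8759*n^5 - 8.1756*n^4 - 1.0929*n^3 - 0.6658*n^2 - 3.8742*n + 2.0304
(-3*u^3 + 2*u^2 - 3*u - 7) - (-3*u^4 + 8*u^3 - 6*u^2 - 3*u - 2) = 3*u^4 - 11*u^3 + 8*u^2 - 5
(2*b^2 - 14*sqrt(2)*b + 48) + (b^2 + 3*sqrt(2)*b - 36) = 3*b^2 - 11*sqrt(2)*b + 12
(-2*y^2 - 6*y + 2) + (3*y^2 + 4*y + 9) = y^2 - 2*y + 11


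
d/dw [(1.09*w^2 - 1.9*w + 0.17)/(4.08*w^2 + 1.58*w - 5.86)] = (9.4742*w^2 - 14.162*w + 10.8654)/(16.6464*w^4 + 12.8928*w^3 - 45.3212*w^2 - 18.5176*w + 34.3396)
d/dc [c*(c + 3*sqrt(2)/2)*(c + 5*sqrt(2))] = 3*c^2 + 13*sqrt(2)*c + 15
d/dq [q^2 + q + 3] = 2*q + 1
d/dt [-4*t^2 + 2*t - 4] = 2 - 8*t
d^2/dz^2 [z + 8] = 0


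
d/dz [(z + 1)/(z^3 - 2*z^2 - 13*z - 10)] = (3 - 2*z)/(z^4 - 6*z^3 - 11*z^2 + 60*z + 100)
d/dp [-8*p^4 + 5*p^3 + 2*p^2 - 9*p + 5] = -32*p^3 + 15*p^2 + 4*p - 9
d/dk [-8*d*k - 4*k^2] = -8*d - 8*k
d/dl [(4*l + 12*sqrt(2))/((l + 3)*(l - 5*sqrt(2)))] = 4*((l + 3)*(l - 5*sqrt(2)) - (l + 3)*(l + 3*sqrt(2)) - (l - 5*sqrt(2))*(l + 3*sqrt(2)))/((l + 3)^2*(l - 5*sqrt(2))^2)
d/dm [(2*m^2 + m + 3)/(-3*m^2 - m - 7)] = (m^2 - 10*m - 4)/(9*m^4 + 6*m^3 + 43*m^2 + 14*m + 49)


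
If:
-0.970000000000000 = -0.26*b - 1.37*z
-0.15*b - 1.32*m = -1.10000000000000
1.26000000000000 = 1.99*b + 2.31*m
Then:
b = -0.38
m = 0.88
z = 0.78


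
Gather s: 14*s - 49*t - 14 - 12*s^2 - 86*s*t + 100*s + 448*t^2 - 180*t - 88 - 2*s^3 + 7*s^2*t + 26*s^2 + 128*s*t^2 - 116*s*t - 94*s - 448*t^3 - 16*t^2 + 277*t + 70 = -2*s^3 + s^2*(7*t + 14) + s*(128*t^2 - 202*t + 20) - 448*t^3 + 432*t^2 + 48*t - 32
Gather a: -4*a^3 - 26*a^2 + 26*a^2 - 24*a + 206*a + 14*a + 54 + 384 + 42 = -4*a^3 + 196*a + 480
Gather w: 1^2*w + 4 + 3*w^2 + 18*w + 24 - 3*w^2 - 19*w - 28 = 0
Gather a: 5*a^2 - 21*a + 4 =5*a^2 - 21*a + 4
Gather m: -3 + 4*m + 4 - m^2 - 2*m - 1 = -m^2 + 2*m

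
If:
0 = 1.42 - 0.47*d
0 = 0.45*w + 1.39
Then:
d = 3.02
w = -3.09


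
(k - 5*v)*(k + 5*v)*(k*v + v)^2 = k^4*v^2 + 2*k^3*v^2 - 25*k^2*v^4 + k^2*v^2 - 50*k*v^4 - 25*v^4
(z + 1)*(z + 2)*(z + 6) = z^3 + 9*z^2 + 20*z + 12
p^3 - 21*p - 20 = (p - 5)*(p + 1)*(p + 4)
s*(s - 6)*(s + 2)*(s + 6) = s^4 + 2*s^3 - 36*s^2 - 72*s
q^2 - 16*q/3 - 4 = (q - 6)*(q + 2/3)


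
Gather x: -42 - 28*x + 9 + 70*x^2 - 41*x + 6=70*x^2 - 69*x - 27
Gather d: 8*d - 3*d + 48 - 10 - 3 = 5*d + 35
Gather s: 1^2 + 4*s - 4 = 4*s - 3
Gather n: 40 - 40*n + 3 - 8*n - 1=42 - 48*n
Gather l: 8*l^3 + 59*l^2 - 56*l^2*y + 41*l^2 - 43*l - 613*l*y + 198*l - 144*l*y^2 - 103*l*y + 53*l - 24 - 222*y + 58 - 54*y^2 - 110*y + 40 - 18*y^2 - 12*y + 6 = 8*l^3 + l^2*(100 - 56*y) + l*(-144*y^2 - 716*y + 208) - 72*y^2 - 344*y + 80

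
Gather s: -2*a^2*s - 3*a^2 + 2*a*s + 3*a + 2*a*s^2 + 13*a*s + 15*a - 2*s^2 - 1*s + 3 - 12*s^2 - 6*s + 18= -3*a^2 + 18*a + s^2*(2*a - 14) + s*(-2*a^2 + 15*a - 7) + 21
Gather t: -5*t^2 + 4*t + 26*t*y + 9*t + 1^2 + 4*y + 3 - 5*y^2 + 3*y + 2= -5*t^2 + t*(26*y + 13) - 5*y^2 + 7*y + 6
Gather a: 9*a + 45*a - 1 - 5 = 54*a - 6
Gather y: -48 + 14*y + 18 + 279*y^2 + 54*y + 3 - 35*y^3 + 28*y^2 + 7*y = -35*y^3 + 307*y^2 + 75*y - 27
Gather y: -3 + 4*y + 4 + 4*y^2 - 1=4*y^2 + 4*y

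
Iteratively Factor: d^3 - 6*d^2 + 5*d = (d)*(d^2 - 6*d + 5) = d*(d - 1)*(d - 5)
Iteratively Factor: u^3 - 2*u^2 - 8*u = (u - 4)*(u^2 + 2*u) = (u - 4)*(u + 2)*(u)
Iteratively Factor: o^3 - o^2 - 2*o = (o + 1)*(o^2 - 2*o) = o*(o + 1)*(o - 2)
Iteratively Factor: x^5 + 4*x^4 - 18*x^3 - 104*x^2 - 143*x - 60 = (x + 3)*(x^4 + x^3 - 21*x^2 - 41*x - 20) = (x + 3)*(x + 4)*(x^3 - 3*x^2 - 9*x - 5) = (x + 1)*(x + 3)*(x + 4)*(x^2 - 4*x - 5) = (x + 1)^2*(x + 3)*(x + 4)*(x - 5)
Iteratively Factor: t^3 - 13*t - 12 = (t + 3)*(t^2 - 3*t - 4) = (t + 1)*(t + 3)*(t - 4)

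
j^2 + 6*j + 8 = (j + 2)*(j + 4)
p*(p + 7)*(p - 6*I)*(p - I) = p^4 + 7*p^3 - 7*I*p^3 - 6*p^2 - 49*I*p^2 - 42*p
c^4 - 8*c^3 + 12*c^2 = c^2*(c - 6)*(c - 2)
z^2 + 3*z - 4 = (z - 1)*(z + 4)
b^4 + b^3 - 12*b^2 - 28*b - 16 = (b - 4)*(b + 1)*(b + 2)^2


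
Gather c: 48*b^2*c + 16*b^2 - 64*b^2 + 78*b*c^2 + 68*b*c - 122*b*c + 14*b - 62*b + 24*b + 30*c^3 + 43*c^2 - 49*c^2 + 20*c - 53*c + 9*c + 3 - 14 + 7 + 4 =-48*b^2 - 24*b + 30*c^3 + c^2*(78*b - 6) + c*(48*b^2 - 54*b - 24)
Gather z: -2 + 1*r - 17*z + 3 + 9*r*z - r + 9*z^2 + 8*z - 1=9*z^2 + z*(9*r - 9)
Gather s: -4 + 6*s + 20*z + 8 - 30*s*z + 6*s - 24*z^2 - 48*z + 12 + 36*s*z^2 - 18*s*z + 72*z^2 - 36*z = s*(36*z^2 - 48*z + 12) + 48*z^2 - 64*z + 16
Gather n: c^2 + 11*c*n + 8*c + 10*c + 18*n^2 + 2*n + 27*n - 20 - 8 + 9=c^2 + 18*c + 18*n^2 + n*(11*c + 29) - 19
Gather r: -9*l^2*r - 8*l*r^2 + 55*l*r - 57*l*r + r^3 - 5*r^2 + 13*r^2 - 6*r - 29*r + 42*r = r^3 + r^2*(8 - 8*l) + r*(-9*l^2 - 2*l + 7)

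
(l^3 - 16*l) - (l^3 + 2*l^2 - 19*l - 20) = -2*l^2 + 3*l + 20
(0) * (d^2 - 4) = 0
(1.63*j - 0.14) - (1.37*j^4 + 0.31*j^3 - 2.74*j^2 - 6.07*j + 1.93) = -1.37*j^4 - 0.31*j^3 + 2.74*j^2 + 7.7*j - 2.07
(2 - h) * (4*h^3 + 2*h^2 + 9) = -4*h^4 + 6*h^3 + 4*h^2 - 9*h + 18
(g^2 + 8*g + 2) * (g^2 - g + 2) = g^4 + 7*g^3 - 4*g^2 + 14*g + 4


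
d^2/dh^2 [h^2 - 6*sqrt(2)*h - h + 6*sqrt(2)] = 2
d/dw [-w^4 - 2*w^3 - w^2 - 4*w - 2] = -4*w^3 - 6*w^2 - 2*w - 4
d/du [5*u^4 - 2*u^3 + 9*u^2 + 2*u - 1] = 20*u^3 - 6*u^2 + 18*u + 2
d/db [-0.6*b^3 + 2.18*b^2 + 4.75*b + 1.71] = -1.8*b^2 + 4.36*b + 4.75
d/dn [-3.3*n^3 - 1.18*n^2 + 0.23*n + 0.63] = -9.9*n^2 - 2.36*n + 0.23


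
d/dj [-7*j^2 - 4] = -14*j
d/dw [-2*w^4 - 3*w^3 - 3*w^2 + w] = -8*w^3 - 9*w^2 - 6*w + 1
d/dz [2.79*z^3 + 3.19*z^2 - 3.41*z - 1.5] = 8.37*z^2 + 6.38*z - 3.41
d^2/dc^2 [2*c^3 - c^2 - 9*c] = 12*c - 2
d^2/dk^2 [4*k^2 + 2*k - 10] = 8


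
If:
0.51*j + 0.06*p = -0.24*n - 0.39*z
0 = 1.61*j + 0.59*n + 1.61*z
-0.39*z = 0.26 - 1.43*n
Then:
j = -1.09994353472614*z - 0.0666290231507623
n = 0.272727272727273*z + 0.181818181818182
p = 1.75861095426313*z - 0.160926030491248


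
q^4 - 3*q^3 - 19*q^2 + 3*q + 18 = (q - 6)*(q - 1)*(q + 1)*(q + 3)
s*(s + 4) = s^2 + 4*s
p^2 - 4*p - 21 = (p - 7)*(p + 3)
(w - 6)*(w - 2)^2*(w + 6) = w^4 - 4*w^3 - 32*w^2 + 144*w - 144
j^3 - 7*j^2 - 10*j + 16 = (j - 8)*(j - 1)*(j + 2)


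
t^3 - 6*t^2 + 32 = (t - 4)^2*(t + 2)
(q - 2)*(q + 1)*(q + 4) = q^3 + 3*q^2 - 6*q - 8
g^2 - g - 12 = (g - 4)*(g + 3)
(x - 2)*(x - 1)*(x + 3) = x^3 - 7*x + 6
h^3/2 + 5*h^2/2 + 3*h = h*(h/2 + 1)*(h + 3)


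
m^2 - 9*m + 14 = (m - 7)*(m - 2)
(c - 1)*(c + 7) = c^2 + 6*c - 7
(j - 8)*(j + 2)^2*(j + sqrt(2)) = j^4 - 4*j^3 + sqrt(2)*j^3 - 28*j^2 - 4*sqrt(2)*j^2 - 28*sqrt(2)*j - 32*j - 32*sqrt(2)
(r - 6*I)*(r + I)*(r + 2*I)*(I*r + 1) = I*r^4 + 4*r^3 + 13*I*r^2 + 4*r + 12*I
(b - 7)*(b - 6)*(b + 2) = b^3 - 11*b^2 + 16*b + 84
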